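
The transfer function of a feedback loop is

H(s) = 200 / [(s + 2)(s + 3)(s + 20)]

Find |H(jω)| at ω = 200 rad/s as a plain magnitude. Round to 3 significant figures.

At s = jω = j200:
pole (s+2): 2 + j200 → |·| = √(2²+200²) = √40004 ≈ 200.01, ∠ = arctan(200/2) ≈ 89.43°
pole (s+3): 3 + j200 → |·| = √(3²+200²) = √40009 ≈ 200.02, ∠ = arctan(200/3) ≈ 89.14°
pole (s+20): 20 + j200 → |·| = √(20²+200²) = √40400 ≈ 201, ∠ = arctan(200/20) ≈ 84.29°
|H| = 200 / 8.0412e+06 ≈ 2.4872e-05

2.49e-05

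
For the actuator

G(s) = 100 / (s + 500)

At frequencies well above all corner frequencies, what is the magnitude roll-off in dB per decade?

-20 dB/decade

Each pole contributes −20 dB/decade at high frequency; each zero contributes +20 dB/decade.
Net: 0 zero(s) − 1 pole(s) → -20 dB/decade.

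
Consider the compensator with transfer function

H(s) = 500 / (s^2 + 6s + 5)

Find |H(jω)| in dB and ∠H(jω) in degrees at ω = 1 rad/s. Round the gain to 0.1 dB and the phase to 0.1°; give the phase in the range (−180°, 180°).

36.8 dB, -56.3°

Substitute s = j1:
Numerator: 500 = 500 + j0
Denominator: (j1)^2 + 6(j1) + 5 = 4 + j6
|N| = √(500² + 0²) ≈ 500, ∠N ≈ 0.00°
|D| = √(4² + 6²) ≈ 7.2111, ∠D ≈ 56.31°
|H| = 500 / 7.2111 ≈ 69.338
Gain = 20 log₁₀(69.338) ≈ 36.82 dB
∠H = 0.00° − 56.31° = -56.31°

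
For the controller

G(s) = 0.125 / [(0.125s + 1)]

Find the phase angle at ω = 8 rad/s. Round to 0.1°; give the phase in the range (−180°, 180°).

At ω = 8 rad/s:
pole (1 + j8·0.125) = 1 + j1 → |·| ≈ 1.4142, ∠ ≈ 45.00°
∠G = (0°) − (45.00°) = -45.00°

-45.0°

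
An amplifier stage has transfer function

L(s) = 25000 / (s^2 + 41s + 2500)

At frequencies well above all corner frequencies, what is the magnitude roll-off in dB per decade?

Each pole contributes −20 dB/decade at high frequency; each zero contributes +20 dB/decade.
Net: 0 zero(s) − 2 pole(s) → -40 dB/decade.

-40 dB/decade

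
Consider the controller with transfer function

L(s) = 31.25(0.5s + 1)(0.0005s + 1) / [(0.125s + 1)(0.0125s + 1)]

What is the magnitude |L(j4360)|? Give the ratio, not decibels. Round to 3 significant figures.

5.50

At ω = 4360 rad/s:
zero (1 + j4360·0.5) = 1 + j2180 → |·| ≈ 2180, ∠ ≈ 89.97°
zero (1 + j4360·0.0005) = 1 + j2.18 → |·| ≈ 2.3984, ∠ ≈ 65.36°
pole (1 + j4360·0.125) = 1 + j545 → |·| ≈ 545, ∠ ≈ 89.89°
pole (1 + j4360·0.0125) = 1 + j54.5 → |·| ≈ 54.509, ∠ ≈ 88.95°
|L| = 31.25 · 2180 · 2.3984 / (545 · 54.509) ≈ 5.5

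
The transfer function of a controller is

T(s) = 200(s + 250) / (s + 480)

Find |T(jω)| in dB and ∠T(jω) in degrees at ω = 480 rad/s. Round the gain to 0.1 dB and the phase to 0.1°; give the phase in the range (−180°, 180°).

44.1 dB, 17.5°

At s = jω = j480:
zero (s+250): 250 + j480 → |·| = √(250²+480²) = √292900 ≈ 541.2, ∠ = arctan(480/250) ≈ 62.49°
pole (s+480): 480 + j480 → |·| = √(480²+480²) = √460800 ≈ 678.82, ∠ = arctan(480/480) ≈ 45.00°
|T| = 200 · 541.2 / 678.82 ≈ 159.45
Gain = 20 log₁₀(159.45) ≈ 44.05 dB
∠T = 62.49° − 45.00° = 17.49°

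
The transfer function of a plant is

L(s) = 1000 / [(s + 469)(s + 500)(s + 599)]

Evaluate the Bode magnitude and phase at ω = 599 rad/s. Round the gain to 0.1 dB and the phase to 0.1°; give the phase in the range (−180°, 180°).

At s = jω = j599:
pole (s+469): 469 + j599 → |·| = √(469²+599²) = √578762 ≈ 760.76, ∠ = arctan(599/469) ≈ 51.94°
pole (s+500): 500 + j599 → |·| = √(500²+599²) = √608801 ≈ 780.26, ∠ = arctan(599/500) ≈ 50.15°
pole (s+599): 599 + j599 → |·| = √(599²+599²) = √717602 ≈ 847.11, ∠ = arctan(599/599) ≈ 45.00°
|L| = 1000 / 5.0284e+08 ≈ 1.9887e-06
Gain = 20 log₁₀(1.9887e-06) ≈ -114.03 dB
∠L = 0.00° − 147.09° = -147.09°

-114.0 dB, -147.1°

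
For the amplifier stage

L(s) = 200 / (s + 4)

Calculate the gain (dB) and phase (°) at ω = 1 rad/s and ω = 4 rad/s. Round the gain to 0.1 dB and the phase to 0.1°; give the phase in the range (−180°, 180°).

ω = 1: 33.7 dB, -14.0°; ω = 4: 31.0 dB, -45.0°

Substitute s = j1:
Numerator: 200 = 200 + j0
Denominator: (j1) + 4 = 4 + j1
|N| = √(200² + 0²) ≈ 200, ∠N ≈ 0.00°
|D| = √(4² + 1²) ≈ 4.1231, ∠D ≈ 14.04°
|L| = 200 / 4.1231 ≈ 48.507
Gain = 20 log₁₀(48.507) ≈ 33.72 dB
∠L = 0.00° − 14.04° = -14.04°

Substitute s = j4:
Numerator: 200 = 200 + j0
Denominator: (j4) + 4 = 4 + j4
|N| = √(200² + 0²) ≈ 200, ∠N ≈ 0.00°
|D| = √(4² + 4²) ≈ 5.6569, ∠D ≈ 45.00°
|L| = 200 / 5.6569 ≈ 35.355
Gain = 20 log₁₀(35.355) ≈ 30.97 dB
∠L = 0.00° − 45.00° = -45.00°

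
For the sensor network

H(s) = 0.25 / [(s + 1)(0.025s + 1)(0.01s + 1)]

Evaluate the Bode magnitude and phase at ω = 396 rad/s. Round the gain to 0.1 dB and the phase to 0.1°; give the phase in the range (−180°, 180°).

At ω = 396 rad/s:
pole (1 + j396·1) = 1 + j396 → |·| ≈ 396, ∠ ≈ 89.86°
pole (1 + j396·0.025) = 1 + j9.9 → |·| ≈ 9.9504, ∠ ≈ 84.23°
pole (1 + j396·0.01) = 1 + j3.96 → |·| ≈ 4.0843, ∠ ≈ 75.83°
|H| = 0.25 · 1 / (396 · 9.9504 · 4.0843) ≈ 1.5534e-05
Gain = 20 log₁₀(1.5534e-05) ≈ -96.17 dB
∠H = (0°) − (89.86° + 84.23° + 75.83°) = -249.92° ≡ 110.08° (principal value)

-96.2 dB, 110.1°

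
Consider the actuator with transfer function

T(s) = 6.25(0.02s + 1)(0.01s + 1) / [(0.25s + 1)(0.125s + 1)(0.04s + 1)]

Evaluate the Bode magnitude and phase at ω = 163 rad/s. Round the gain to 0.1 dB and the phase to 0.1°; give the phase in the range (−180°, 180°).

At ω = 163 rad/s:
zero (1 + j163·0.02) = 1 + j3.26 → |·| ≈ 3.4099, ∠ ≈ 72.95°
zero (1 + j163·0.01) = 1 + j1.63 → |·| ≈ 1.9123, ∠ ≈ 58.47°
pole (1 + j163·0.25) = 1 + j40.75 → |·| ≈ 40.762, ∠ ≈ 88.59°
pole (1 + j163·0.125) = 1 + j20.375 → |·| ≈ 20.4, ∠ ≈ 87.19°
pole (1 + j163·0.04) = 1 + j6.52 → |·| ≈ 6.5962, ∠ ≈ 81.28°
|T| = 6.25 · 3.4099 · 1.9123 / (40.762 · 20.4 · 6.5962) ≈ 0.0074302
Gain = 20 log₁₀(0.0074302) ≈ -42.58 dB
∠T = (72.95° + 58.47°) − (88.59° + 87.19° + 81.28°) = -125.64°

-42.6 dB, -125.6°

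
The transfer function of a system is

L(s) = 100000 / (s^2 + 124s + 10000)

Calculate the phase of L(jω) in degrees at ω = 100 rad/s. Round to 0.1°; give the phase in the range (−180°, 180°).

-90.0°

At s = jω = j100:
quadratic: (j100)² + 124·j100 + 10000 = 0 + j12400 → |·| ≈ 12400, ∠ ≈ 90.00°
∠L = 0.00° − 90.00° = -90.00°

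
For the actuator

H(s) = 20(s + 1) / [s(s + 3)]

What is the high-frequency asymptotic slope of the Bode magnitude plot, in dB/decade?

-20 dB/decade

Each pole contributes −20 dB/decade at high frequency; each zero contributes +20 dB/decade.
Net: 1 zero(s) − 2 pole(s) → -20 dB/decade.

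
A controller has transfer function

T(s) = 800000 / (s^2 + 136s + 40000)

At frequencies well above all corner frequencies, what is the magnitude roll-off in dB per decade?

-40 dB/decade

Each pole contributes −20 dB/decade at high frequency; each zero contributes +20 dB/decade.
Net: 0 zero(s) − 2 pole(s) → -40 dB/decade.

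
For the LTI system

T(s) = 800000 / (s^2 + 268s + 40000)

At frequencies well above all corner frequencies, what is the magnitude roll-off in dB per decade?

-40 dB/decade

Each pole contributes −20 dB/decade at high frequency; each zero contributes +20 dB/decade.
Net: 0 zero(s) − 2 pole(s) → -40 dB/decade.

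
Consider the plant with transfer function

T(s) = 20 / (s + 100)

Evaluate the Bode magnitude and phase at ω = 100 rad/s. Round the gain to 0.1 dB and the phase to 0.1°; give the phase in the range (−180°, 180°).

-17.0 dB, -45.0°

Substitute s = j100:
Numerator: 20 = 20 + j0
Denominator: (j100) + 100 = 100 + j100
|N| = √(20² + 0²) ≈ 20, ∠N ≈ 0.00°
|D| = √(100² + 100²) ≈ 141.42, ∠D ≈ 45.00°
|T| = 20 / 141.42 ≈ 0.14142
Gain = 20 log₁₀(0.14142) ≈ -16.99 dB
∠T = 0.00° − 45.00° = -45.00°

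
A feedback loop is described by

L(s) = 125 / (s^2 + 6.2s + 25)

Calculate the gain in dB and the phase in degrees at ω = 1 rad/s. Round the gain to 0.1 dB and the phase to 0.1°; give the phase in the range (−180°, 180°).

14.1 dB, -14.5°

At s = jω = j1:
quadratic: (j1)² + 6.2·j1 + 25 = 24 + j6.2 → |·| ≈ 24.788, ∠ ≈ 14.48°
|L| = 125 / 24.788 ≈ 5.0428
Gain = 20 log₁₀(5.0428) ≈ 14.05 dB
∠L = 0.00° − 14.48° = -14.48°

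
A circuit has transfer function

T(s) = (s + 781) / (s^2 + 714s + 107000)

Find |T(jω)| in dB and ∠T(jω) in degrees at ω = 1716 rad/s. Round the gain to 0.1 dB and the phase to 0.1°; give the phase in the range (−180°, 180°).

-64.3 dB, -91.1°

Substitute s = j1716:
Numerator: (j1716) + 781 = 781 + j1716
Denominator: (j1716)^2 + 714(j1716) + 107000 = -2837656 + j1225224
|N| = √(781² + 1716²) ≈ 1885.4, ∠N ≈ 65.53°
|D| = √(2837656² + 1225224²) ≈ 3.0909e+06, ∠D ≈ 156.65°
|T| = 1885.4 / 3.0909e+06 ≈ 0.00060998
Gain = 20 log₁₀(0.00060998) ≈ -64.29 dB
∠T = 65.53° − 156.65° = -91.12°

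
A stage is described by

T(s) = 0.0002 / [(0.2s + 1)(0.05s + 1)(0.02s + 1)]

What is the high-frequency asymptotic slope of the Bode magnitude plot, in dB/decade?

-60 dB/decade

Each pole contributes −20 dB/decade at high frequency; each zero contributes +20 dB/decade.
Net: 0 zero(s) − 3 pole(s) → -60 dB/decade.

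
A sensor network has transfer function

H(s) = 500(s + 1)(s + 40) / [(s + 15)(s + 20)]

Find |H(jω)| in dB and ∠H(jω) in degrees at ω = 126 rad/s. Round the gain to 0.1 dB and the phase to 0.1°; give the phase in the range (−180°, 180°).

54.2 dB, -2.3°

At s = jω = j126:
zero (s+1): 1 + j126 → |·| = √(1²+126²) = √15877 ≈ 126, ∠ = arctan(126/1) ≈ 89.55°
zero (s+40): 40 + j126 → |·| = √(40²+126²) = √17476 ≈ 132.2, ∠ = arctan(126/40) ≈ 72.39°
pole (s+15): 15 + j126 → |·| = √(15²+126²) = √16101 ≈ 126.89, ∠ = arctan(126/15) ≈ 83.21°
pole (s+20): 20 + j126 → |·| = √(20²+126²) = √16276 ≈ 127.58, ∠ = arctan(126/20) ≈ 80.98°
|H| = 500 · 16657 / 16189 ≈ 514.45
Gain = 20 log₁₀(514.45) ≈ 54.23 dB
∠H = 161.94° − 164.19° = -2.25°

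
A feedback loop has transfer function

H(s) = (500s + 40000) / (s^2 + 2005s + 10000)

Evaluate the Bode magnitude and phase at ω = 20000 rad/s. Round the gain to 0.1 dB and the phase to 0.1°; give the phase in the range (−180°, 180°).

-32.1 dB, -84.5°

Substitute s = j20000:
Numerator: 500(j20000) + 40000 = 40000 + j10000000
Denominator: (j20000)^2 + 2005(j20000) + 10000 = -399990000 + j40100000
|N| = √(40000² + 10000000²) ≈ 1e+07, ∠N ≈ 89.77°
|D| = √(399990000² + 40100000²) ≈ 4.02e+08, ∠D ≈ 174.28°
|H| = 1e+07 / 4.02e+08 ≈ 0.024876
Gain = 20 log₁₀(0.024876) ≈ -32.08 dB
∠H = 89.77° − 174.28° = -84.51°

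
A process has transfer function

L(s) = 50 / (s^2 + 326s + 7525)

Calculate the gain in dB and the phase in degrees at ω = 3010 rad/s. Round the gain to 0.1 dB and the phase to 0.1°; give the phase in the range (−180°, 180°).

-105.2 dB, -173.8°

Substitute s = j3010:
Numerator: 50 = 50 + j0
Denominator: (j3010)^2 + 326(j3010) + 7525 = -9052575 + j981260
|N| = √(50² + 0²) ≈ 50, ∠N ≈ 0.00°
|D| = √(9052575² + 981260²) ≈ 9.1056e+06, ∠D ≈ 173.81°
|L| = 50 / 9.1056e+06 ≈ 5.4911e-06
Gain = 20 log₁₀(5.4911e-06) ≈ -105.21 dB
∠L = 0.00° − 173.81° = -173.81°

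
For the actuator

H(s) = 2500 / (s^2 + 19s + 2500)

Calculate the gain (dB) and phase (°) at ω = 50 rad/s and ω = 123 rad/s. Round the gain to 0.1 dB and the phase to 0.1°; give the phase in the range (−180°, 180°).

ω = 50: 8.4 dB, -90.0°; ω = 123: -14.2 dB, -169.5°

At s = jω = j50:
quadratic: (j50)² + 19·j50 + 2500 = 0 + j950 → |·| ≈ 950, ∠ ≈ 90.00°
|H| = 2500 / 950 ≈ 2.6316
Gain = 20 log₁₀(2.6316) ≈ 8.40 dB
∠H = 0.00° − 90.00° = -90.00°

At s = jω = j123:
quadratic: (j123)² + 19·j123 + 2500 = -12629 + j2337 → |·| ≈ 12843, ∠ ≈ 169.52°
|H| = 2500 / 12843 ≈ 0.19466
Gain = 20 log₁₀(0.19466) ≈ -14.21 dB
∠H = 0.00° − 169.52° = -169.52°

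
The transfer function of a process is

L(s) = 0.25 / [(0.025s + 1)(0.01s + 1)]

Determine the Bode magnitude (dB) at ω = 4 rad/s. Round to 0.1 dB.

-12.1 dB

At ω = 4 rad/s:
pole (1 + j4·0.025) = 1 + j0.1 → |·| ≈ 1.005, ∠ ≈ 5.71°
pole (1 + j4·0.01) = 1 + j0.04 → |·| ≈ 1.0008, ∠ ≈ 2.29°
|L| = 0.25 · 1 / (1.005 · 1.0008) ≈ 0.24856
Gain = 20 log₁₀(0.24856) ≈ -12.09 dB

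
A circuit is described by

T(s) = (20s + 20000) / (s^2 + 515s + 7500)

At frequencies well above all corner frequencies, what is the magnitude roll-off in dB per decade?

-20 dB/decade

Each pole contributes −20 dB/decade at high frequency; each zero contributes +20 dB/decade.
Net: 1 zero(s) − 2 pole(s) → -20 dB/decade.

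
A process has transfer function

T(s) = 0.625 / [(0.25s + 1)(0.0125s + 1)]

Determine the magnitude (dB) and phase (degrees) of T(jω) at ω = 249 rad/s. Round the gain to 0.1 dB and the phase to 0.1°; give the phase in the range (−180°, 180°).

At ω = 249 rad/s:
pole (1 + j249·0.25) = 1 + j62.25 → |·| ≈ 62.258, ∠ ≈ 89.08°
pole (1 + j249·0.0125) = 1 + j3.1125 → |·| ≈ 3.2692, ∠ ≈ 72.19°
|T| = 0.625 · 1 / (62.258 · 3.2692) ≈ 0.0030707
Gain = 20 log₁₀(0.0030707) ≈ -50.26 dB
∠T = (0°) − (89.08° + 72.19°) = -161.27°

-50.3 dB, -161.3°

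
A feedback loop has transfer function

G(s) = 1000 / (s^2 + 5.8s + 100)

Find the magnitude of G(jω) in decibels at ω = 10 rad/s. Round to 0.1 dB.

24.7 dB

At s = jω = j10:
quadratic: (j10)² + 5.8·j10 + 100 = 0 + j58 → |·| ≈ 58, ∠ ≈ 90.00°
|G| = 1000 / 58 ≈ 17.241
Gain = 20 log₁₀(17.241) ≈ 24.73 dB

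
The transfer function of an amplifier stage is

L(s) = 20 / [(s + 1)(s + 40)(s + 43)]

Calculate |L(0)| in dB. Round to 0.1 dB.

L(0) = 20 / (1·40·43) ≈ 0.011628
20 log₁₀(0.011628) ≈ -38.69 dB

-38.7 dB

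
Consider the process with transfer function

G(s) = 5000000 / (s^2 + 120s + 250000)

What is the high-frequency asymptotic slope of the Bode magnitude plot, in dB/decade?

-40 dB/decade

Each pole contributes −20 dB/decade at high frequency; each zero contributes +20 dB/decade.
Net: 0 zero(s) − 2 pole(s) → -40 dB/decade.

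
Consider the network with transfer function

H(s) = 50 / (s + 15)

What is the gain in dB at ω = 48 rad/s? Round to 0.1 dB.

-0.1 dB

At s = jω = j48:
pole (s+15): 15 + j48 → |·| = √(15²+48²) = √2529 ≈ 50.289, ∠ = arctan(48/15) ≈ 72.65°
|H| = 50 / 50.289 ≈ 0.99425
Gain = 20 log₁₀(0.99425) ≈ -0.05 dB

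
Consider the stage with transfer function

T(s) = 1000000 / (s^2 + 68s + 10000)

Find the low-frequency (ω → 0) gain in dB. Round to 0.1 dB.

T(0) = 1000000 / 10000 = 100
20 log₁₀(100) ≈ 40.00 dB

40.0 dB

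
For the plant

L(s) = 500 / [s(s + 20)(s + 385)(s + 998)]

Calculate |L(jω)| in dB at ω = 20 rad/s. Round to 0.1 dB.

At s = jω = j20:
pole (s+20): 20 + j20 → |·| = √(20²+20²) = √800 ≈ 28.284, ∠ = arctan(20/20) ≈ 45.00°
pole (s+385): 385 + j20 → |·| = √(385²+20²) = √148625 ≈ 385.52, ∠ = arctan(20/385) ≈ 2.97°
pole (s+998): 998 + j20 → |·| = √(998²+20²) = √996404 ≈ 998.2, ∠ = arctan(20/998) ≈ 1.15°
pole at origin: |s| = 20, ∠ = 90.00° (in denominator)
|L| = 500 / 2.1769e+08 ≈ 2.2968e-06
Gain = 20 log₁₀(2.2968e-06) ≈ -112.78 dB

-112.8 dB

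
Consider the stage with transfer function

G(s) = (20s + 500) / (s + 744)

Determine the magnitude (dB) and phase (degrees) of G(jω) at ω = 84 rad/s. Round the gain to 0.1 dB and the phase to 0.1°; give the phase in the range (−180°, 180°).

7.4 dB, 67.0°

Substitute s = j84:
Numerator: 20(j84) + 500 = 500 + j1680
Denominator: (j84) + 744 = 744 + j84
|N| = √(500² + 1680²) ≈ 1752.8, ∠N ≈ 73.43°
|D| = √(744² + 84²) ≈ 748.73, ∠D ≈ 6.44°
|G| = 1752.8 / 748.73 ≈ 2.341
Gain = 20 log₁₀(2.341) ≈ 7.39 dB
∠G = 73.43° − 6.44° = 66.99°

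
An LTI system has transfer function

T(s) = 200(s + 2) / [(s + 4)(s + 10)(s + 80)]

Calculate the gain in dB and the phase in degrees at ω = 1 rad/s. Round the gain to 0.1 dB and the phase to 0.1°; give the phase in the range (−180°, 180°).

-17.4 dB, 6.1°

At s = jω = j1:
zero (s+2): 2 + j1 → |·| = √(2²+1²) = √5 ≈ 2.2361, ∠ = arctan(1/2) ≈ 26.57°
pole (s+4): 4 + j1 → |·| = √(4²+1²) = √17 ≈ 4.1231, ∠ = arctan(1/4) ≈ 14.04°
pole (s+10): 10 + j1 → |·| = √(10²+1²) = √101 ≈ 10.05, ∠ = arctan(1/10) ≈ 5.71°
pole (s+80): 80 + j1 → |·| = √(80²+1²) = √6401 ≈ 80.006, ∠ = arctan(1/80) ≈ 0.72°
|T| = 200 · 2.2361 / 3315.2 ≈ 0.1349
Gain = 20 log₁₀(0.1349) ≈ -17.40 dB
∠T = 26.57° − 20.47° = 6.10°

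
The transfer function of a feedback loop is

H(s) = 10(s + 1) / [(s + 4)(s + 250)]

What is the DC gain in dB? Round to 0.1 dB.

H(0) = 10·1 / (4·250) = 0.01
20 log₁₀(0.01) ≈ -40.00 dB

-40.0 dB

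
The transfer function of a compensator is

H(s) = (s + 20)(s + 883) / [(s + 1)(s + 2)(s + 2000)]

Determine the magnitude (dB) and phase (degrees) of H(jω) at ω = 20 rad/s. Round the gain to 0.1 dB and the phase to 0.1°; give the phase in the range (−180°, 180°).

-30.2 dB, -125.7°

At s = jω = j20:
zero (s+20): 20 + j20 → |·| = √(20²+20²) = √800 ≈ 28.284, ∠ = arctan(20/20) ≈ 45.00°
zero (s+883): 883 + j20 → |·| = √(883²+20²) = √780089 ≈ 883.23, ∠ = arctan(20/883) ≈ 1.30°
pole (s+1): 1 + j20 → |·| = √(1²+20²) = √401 ≈ 20.025, ∠ = arctan(20/1) ≈ 87.14°
pole (s+2): 2 + j20 → |·| = √(2²+20²) = √404 ≈ 20.1, ∠ = arctan(20/2) ≈ 84.29°
pole (s+2000): 2000 + j20 → |·| = √(2000²+20²) = √4000400 ≈ 2000.1, ∠ = arctan(20/2000) ≈ 0.57°
|H| = 1 · 24981 / 8.0505e+05 ≈ 0.03103
Gain = 20 log₁₀(0.03103) ≈ -30.16 dB
∠H = 46.30° − 172.00° = -125.70°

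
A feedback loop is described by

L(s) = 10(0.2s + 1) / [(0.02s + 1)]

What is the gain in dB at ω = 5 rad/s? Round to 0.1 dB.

At ω = 5 rad/s:
zero (1 + j5·0.2) = 1 + j1 → |·| ≈ 1.4142, ∠ ≈ 45.00°
pole (1 + j5·0.02) = 1 + j0.1 → |·| ≈ 1.005, ∠ ≈ 5.71°
|L| = 10 · 1.4142 / (1.005) ≈ 14.072
Gain = 20 log₁₀(14.072) ≈ 22.97 dB

23.0 dB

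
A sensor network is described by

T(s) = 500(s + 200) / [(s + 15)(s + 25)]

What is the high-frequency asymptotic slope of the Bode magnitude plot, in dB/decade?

Each pole contributes −20 dB/decade at high frequency; each zero contributes +20 dB/decade.
Net: 1 zero(s) − 2 pole(s) → -20 dB/decade.

-20 dB/decade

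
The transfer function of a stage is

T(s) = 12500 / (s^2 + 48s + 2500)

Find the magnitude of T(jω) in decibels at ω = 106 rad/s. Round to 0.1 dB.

At s = jω = j106:
quadratic: (j106)² + 48·j106 + 2500 = -8736 + j5088 → |·| ≈ 10110, ∠ ≈ 149.78°
|T| = 12500 / 10110 ≈ 1.2364
Gain = 20 log₁₀(1.2364) ≈ 1.84 dB

1.8 dB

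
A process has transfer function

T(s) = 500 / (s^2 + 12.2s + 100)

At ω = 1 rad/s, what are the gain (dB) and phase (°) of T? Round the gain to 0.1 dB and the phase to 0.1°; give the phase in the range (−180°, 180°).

14.0 dB, -7.0°

At s = jω = j1:
quadratic: (j1)² + 12.2·j1 + 100 = 99 + j12.2 → |·| ≈ 99.749, ∠ ≈ 7.03°
|T| = 500 / 99.749 ≈ 5.0126
Gain = 20 log₁₀(5.0126) ≈ 14.00 dB
∠T = 0.00° − 7.03° = -7.03°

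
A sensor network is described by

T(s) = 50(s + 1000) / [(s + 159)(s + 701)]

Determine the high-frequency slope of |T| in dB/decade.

Each pole contributes −20 dB/decade at high frequency; each zero contributes +20 dB/decade.
Net: 1 zero(s) − 2 pole(s) → -20 dB/decade.

-20 dB/decade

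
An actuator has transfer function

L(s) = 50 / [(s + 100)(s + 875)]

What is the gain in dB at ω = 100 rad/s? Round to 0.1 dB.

-67.9 dB

At s = jω = j100:
pole (s+100): 100 + j100 → |·| = √(100²+100²) = √20000 ≈ 141.42, ∠ = arctan(100/100) ≈ 45.00°
pole (s+875): 875 + j100 → |·| = √(875²+100²) = √775625 ≈ 880.7, ∠ = arctan(100/875) ≈ 6.52°
|L| = 50 / 1.2455e+05 ≈ 0.00040145
Gain = 20 log₁₀(0.00040145) ≈ -67.93 dB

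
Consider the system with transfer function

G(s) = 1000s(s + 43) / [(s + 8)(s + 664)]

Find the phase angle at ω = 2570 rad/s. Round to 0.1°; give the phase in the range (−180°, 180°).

At s = jω = j2570:
zero (s+43): 43 + j2570 → |·| = √(43²+2570²) = √6606749 ≈ 2570.4, ∠ = arctan(2570/43) ≈ 89.04°
zero at origin: s = j2570 → |·| = 2570, ∠ = 90.00°
pole (s+8): 8 + j2570 → |·| = √(8²+2570²) = √6604964 ≈ 2570, ∠ = arctan(2570/8) ≈ 89.82°
pole (s+664): 664 + j2570 → |·| = √(664²+2570²) = √7045796 ≈ 2654.4, ∠ = arctan(2570/664) ≈ 75.51°
∠G = 179.04° − 165.33° = 13.71°

13.7°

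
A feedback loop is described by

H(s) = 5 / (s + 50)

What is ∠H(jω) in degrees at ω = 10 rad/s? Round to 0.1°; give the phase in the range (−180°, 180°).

At s = jω = j10:
pole (s+50): 50 + j10 → |·| = √(50²+10²) = √2600 ≈ 50.99, ∠ = arctan(10/50) ≈ 11.31°
∠H = 0.00° − 11.31° = -11.31°

-11.3°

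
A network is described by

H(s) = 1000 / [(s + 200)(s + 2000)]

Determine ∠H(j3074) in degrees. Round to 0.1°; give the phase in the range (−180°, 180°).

At s = jω = j3074:
pole (s+200): 200 + j3074 → |·| = √(200²+3074²) = √9489476 ≈ 3080.5, ∠ = arctan(3074/200) ≈ 86.28°
pole (s+2000): 2000 + j3074 → |·| = √(2000²+3074²) = √13449476 ≈ 3667.4, ∠ = arctan(3074/2000) ≈ 56.95°
∠H = 0.00° − 143.23° = -143.23°

-143.2°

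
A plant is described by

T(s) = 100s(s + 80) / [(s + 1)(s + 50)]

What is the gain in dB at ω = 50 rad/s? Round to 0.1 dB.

At s = jω = j50:
zero (s+80): 80 + j50 → |·| = √(80²+50²) = √8900 ≈ 94.34, ∠ = arctan(50/80) ≈ 32.01°
zero at origin: s = j50 → |·| = 50, ∠ = 90.00°
pole (s+1): 1 + j50 → |·| = √(1²+50²) = √2501 ≈ 50.01, ∠ = arctan(50/1) ≈ 88.85°
pole (s+50): 50 + j50 → |·| = √(50²+50²) = √5000 ≈ 70.711, ∠ = arctan(50/50) ≈ 45.00°
|T| = 100 · 4717 / 3536.3 ≈ 133.39
Gain = 20 log₁₀(133.39) ≈ 42.50 dB

42.5 dB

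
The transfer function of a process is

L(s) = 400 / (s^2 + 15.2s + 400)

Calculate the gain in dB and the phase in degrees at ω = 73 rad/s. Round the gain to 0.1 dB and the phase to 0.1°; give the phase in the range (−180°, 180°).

At s = jω = j73:
quadratic: (j73)² + 15.2·j73 + 400 = -4929 + j1109.6 → |·| ≈ 5052.4, ∠ ≈ 167.31°
|L| = 400 / 5052.4 ≈ 0.07917
Gain = 20 log₁₀(0.07917) ≈ -22.03 dB
∠L = 0.00° − 167.31° = -167.31°

-22.0 dB, -167.3°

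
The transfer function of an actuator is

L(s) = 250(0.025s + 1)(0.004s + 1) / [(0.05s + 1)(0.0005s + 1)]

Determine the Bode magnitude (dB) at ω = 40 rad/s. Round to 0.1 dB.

At ω = 40 rad/s:
zero (1 + j40·0.025) = 1 + j1 → |·| ≈ 1.4142, ∠ ≈ 45.00°
zero (1 + j40·0.004) = 1 + j0.16 → |·| ≈ 1.0127, ∠ ≈ 9.09°
pole (1 + j40·0.05) = 1 + j2 → |·| ≈ 2.2361, ∠ ≈ 63.43°
pole (1 + j40·0.0005) = 1 + j0.02 → |·| ≈ 1.0002, ∠ ≈ 1.15°
|L| = 250 · 1.4142 · 1.0127 / (2.2361 · 1.0002) ≈ 160.09
Gain = 20 log₁₀(160.09) ≈ 44.09 dB

44.1 dB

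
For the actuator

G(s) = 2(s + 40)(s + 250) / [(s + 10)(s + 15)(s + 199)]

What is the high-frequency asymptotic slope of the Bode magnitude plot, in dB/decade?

Each pole contributes −20 dB/decade at high frequency; each zero contributes +20 dB/decade.
Net: 2 zero(s) − 3 pole(s) → -20 dB/decade.

-20 dB/decade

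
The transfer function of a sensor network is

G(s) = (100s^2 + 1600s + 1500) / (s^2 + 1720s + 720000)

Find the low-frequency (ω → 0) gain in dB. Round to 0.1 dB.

G(0) = 1500 / 720000 ≈ 0.0020833
20 log₁₀(0.0020833) ≈ -53.62 dB

-53.6 dB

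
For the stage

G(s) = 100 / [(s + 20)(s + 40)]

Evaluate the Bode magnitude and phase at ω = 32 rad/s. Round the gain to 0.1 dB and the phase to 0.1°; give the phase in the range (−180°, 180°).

At s = jω = j32:
pole (s+20): 20 + j32 → |·| = √(20²+32²) = √1424 ≈ 37.736, ∠ = arctan(32/20) ≈ 57.99°
pole (s+40): 40 + j32 → |·| = √(40²+32²) = √2624 ≈ 51.225, ∠ = arctan(32/40) ≈ 38.66°
|G| = 100 / 1933 ≈ 0.051733
Gain = 20 log₁₀(0.051733) ≈ -25.72 dB
∠G = 0.00° − 96.65° = -96.65°

-25.7 dB, -96.7°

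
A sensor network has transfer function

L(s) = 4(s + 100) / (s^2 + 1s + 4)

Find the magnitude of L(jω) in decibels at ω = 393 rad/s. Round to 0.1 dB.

At s = jω = j393:
zero (s+100): 100 + j393 → |·| = √(100²+393²) = √164449 ≈ 405.52, ∠ = arctan(393/100) ≈ 75.72°
quadratic: (j393)² + 1·j393 + 4 = -154445 + j393 → |·| ≈ 1.5445e+05, ∠ ≈ 179.85°
|L| = 4 · 405.52 / 1.5445e+05 ≈ 0.010502
Gain = 20 log₁₀(0.010502) ≈ -39.57 dB

-39.6 dB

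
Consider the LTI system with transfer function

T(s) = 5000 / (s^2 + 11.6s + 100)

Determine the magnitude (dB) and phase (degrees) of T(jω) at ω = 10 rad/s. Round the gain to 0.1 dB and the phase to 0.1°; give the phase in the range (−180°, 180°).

32.7 dB, -90.0°

At s = jω = j10:
quadratic: (j10)² + 11.6·j10 + 100 = 0 + j116 → |·| ≈ 116, ∠ ≈ 90.00°
|T| = 5000 / 116 ≈ 43.103
Gain = 20 log₁₀(43.103) ≈ 32.69 dB
∠T = 0.00° − 90.00° = -90.00°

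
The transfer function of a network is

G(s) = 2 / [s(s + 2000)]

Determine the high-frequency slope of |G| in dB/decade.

Each pole contributes −20 dB/decade at high frequency; each zero contributes +20 dB/decade.
Net: 0 zero(s) − 2 pole(s) → -40 dB/decade.

-40 dB/decade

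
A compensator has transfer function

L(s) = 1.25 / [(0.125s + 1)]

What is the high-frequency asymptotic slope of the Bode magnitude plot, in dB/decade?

-20 dB/decade

Each pole contributes −20 dB/decade at high frequency; each zero contributes +20 dB/decade.
Net: 0 zero(s) − 1 pole(s) → -20 dB/decade.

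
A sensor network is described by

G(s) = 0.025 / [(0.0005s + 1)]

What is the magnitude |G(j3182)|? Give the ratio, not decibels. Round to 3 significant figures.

0.0133

At ω = 3182 rad/s:
pole (1 + j3182·0.0005) = 1 + j1.591 → |·| ≈ 1.8792, ∠ ≈ 57.85°
|G| = 0.025 · 1 / (1.8792) ≈ 0.013304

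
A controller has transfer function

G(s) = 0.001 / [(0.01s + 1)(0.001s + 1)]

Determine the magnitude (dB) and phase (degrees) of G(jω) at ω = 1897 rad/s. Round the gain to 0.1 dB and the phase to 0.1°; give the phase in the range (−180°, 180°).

-92.2 dB, -149.2°

At ω = 1897 rad/s:
pole (1 + j1897·0.01) = 1 + j18.97 → |·| ≈ 18.996, ∠ ≈ 86.98°
pole (1 + j1897·0.001) = 1 + j1.897 → |·| ≈ 2.1444, ∠ ≈ 62.20°
|G| = 0.001 · 1 / (18.996 · 2.1444) ≈ 2.4549e-05
Gain = 20 log₁₀(2.4549e-05) ≈ -92.20 dB
∠G = (0°) − (86.98° + 62.20°) = -149.18°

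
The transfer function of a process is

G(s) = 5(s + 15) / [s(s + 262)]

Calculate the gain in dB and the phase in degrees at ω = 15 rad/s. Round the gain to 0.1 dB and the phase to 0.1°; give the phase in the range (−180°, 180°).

-31.4 dB, -48.3°

At s = jω = j15:
zero (s+15): 15 + j15 → |·| = √(15²+15²) = √450 ≈ 21.213, ∠ = arctan(15/15) ≈ 45.00°
pole (s+262): 262 + j15 → |·| = √(262²+15²) = √68869 ≈ 262.43, ∠ = arctan(15/262) ≈ 3.28°
pole at origin: |s| = 15, ∠ = 90.00° (in denominator)
|G| = 5 · 21.213 / 3936.5 ≈ 0.026944
Gain = 20 log₁₀(0.026944) ≈ -31.39 dB
∠G = 45.00° − 93.28° = -48.28°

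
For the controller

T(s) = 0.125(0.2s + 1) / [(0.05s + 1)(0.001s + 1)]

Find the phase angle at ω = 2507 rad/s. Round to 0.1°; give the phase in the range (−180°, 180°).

-67.9°

At ω = 2507 rad/s:
zero (1 + j2507·0.2) = 1 + j501.4 → |·| ≈ 501.4, ∠ ≈ 89.89°
pole (1 + j2507·0.05) = 1 + j125.35 → |·| ≈ 125.35, ∠ ≈ 89.54°
pole (1 + j2507·0.001) = 1 + j2.507 → |·| ≈ 2.6991, ∠ ≈ 68.25°
∠T = (89.89°) − (89.54° + 68.25°) = -67.90°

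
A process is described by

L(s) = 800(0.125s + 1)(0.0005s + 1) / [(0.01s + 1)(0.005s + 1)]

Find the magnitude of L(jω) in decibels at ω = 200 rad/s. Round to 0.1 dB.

76.1 dB

At ω = 200 rad/s:
zero (1 + j200·0.125) = 1 + j25 → |·| ≈ 25.02, ∠ ≈ 87.71°
zero (1 + j200·0.0005) = 1 + j0.1 → |·| ≈ 1.005, ∠ ≈ 5.71°
pole (1 + j200·0.01) = 1 + j2 → |·| ≈ 2.2361, ∠ ≈ 63.43°
pole (1 + j200·0.005) = 1 + j1 → |·| ≈ 1.4142, ∠ ≈ 45.00°
|L| = 800 · 25.02 · 1.005 / (2.2361 · 1.4142) ≈ 6361.2
Gain = 20 log₁₀(6361.2) ≈ 76.07 dB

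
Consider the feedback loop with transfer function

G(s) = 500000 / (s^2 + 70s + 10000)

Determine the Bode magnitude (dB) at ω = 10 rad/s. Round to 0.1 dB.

34.0 dB

At s = jω = j10:
quadratic: (j10)² + 70·j10 + 10000 = 9900 + j700 → |·| ≈ 9924.7, ∠ ≈ 4.04°
|G| = 500000 / 9924.7 ≈ 50.379
Gain = 20 log₁₀(50.379) ≈ 34.04 dB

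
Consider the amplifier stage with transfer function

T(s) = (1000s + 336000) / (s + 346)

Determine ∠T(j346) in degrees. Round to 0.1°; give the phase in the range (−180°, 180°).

Substitute s = j346:
Numerator: 1000(j346) + 336000 = 336000 + j346000
Denominator: (j346) + 346 = 346 + j346
|N| = √(336000² + 346000²) ≈ 4.823e+05, ∠N ≈ 45.84°
|D| = √(346² + 346²) ≈ 489.32, ∠D ≈ 45.00°
∠T = 45.84° − 45.00° = 0.84°

0.8°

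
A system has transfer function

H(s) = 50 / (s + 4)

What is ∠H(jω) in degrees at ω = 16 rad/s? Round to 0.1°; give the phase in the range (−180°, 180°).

-76.0°

Substitute s = j16:
Numerator: 50 = 50 + j0
Denominator: (j16) + 4 = 4 + j16
|N| = √(50² + 0²) ≈ 50, ∠N ≈ 0.00°
|D| = √(4² + 16²) ≈ 16.492, ∠D ≈ 75.96°
∠H = 0.00° − 75.96° = -75.96°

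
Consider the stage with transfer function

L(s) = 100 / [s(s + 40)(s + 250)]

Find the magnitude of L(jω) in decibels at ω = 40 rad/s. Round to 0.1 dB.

At s = jω = j40:
pole (s+40): 40 + j40 → |·| = √(40²+40²) = √3200 ≈ 56.569, ∠ = arctan(40/40) ≈ 45.00°
pole (s+250): 250 + j40 → |·| = √(250²+40²) = √64100 ≈ 253.18, ∠ = arctan(40/250) ≈ 9.09°
pole at origin: |s| = 40, ∠ = 90.00° (in denominator)
|L| = 100 / 5.7289e+05 ≈ 0.00017455
Gain = 20 log₁₀(0.00017455) ≈ -75.16 dB

-75.2 dB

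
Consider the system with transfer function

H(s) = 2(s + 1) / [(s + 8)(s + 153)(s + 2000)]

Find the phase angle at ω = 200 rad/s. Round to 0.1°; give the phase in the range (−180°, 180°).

-56.3°

At s = jω = j200:
zero (s+1): 1 + j200 → |·| = √(1²+200²) = √40001 ≈ 200, ∠ = arctan(200/1) ≈ 89.71°
pole (s+8): 8 + j200 → |·| = √(8²+200²) = √40064 ≈ 200.16, ∠ = arctan(200/8) ≈ 87.71°
pole (s+153): 153 + j200 → |·| = √(153²+200²) = √63409 ≈ 251.81, ∠ = arctan(200/153) ≈ 52.58°
pole (s+2000): 2000 + j200 → |·| = √(2000²+200²) = √4040000 ≈ 2010, ∠ = arctan(200/2000) ≈ 5.71°
∠H = 89.71° − 146.00° = -56.29°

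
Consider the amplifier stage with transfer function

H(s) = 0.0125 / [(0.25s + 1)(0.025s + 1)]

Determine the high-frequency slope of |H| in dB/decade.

Each pole contributes −20 dB/decade at high frequency; each zero contributes +20 dB/decade.
Net: 0 zero(s) − 2 pole(s) → -40 dB/decade.

-40 dB/decade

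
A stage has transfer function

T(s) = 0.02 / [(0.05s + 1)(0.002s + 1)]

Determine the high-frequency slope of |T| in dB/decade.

Each pole contributes −20 dB/decade at high frequency; each zero contributes +20 dB/decade.
Net: 0 zero(s) − 2 pole(s) → -40 dB/decade.

-40 dB/decade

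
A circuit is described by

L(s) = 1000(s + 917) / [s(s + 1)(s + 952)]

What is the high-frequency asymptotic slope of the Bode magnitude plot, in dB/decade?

Each pole contributes −20 dB/decade at high frequency; each zero contributes +20 dB/decade.
Net: 1 zero(s) − 3 pole(s) → -40 dB/decade.

-40 dB/decade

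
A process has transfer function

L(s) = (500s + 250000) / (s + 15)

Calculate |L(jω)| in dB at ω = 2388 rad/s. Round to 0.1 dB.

Substitute s = j2388:
Numerator: 500(j2388) + 250000 = 250000 + j1194000
Denominator: (j2388) + 15 = 15 + j2388
|N| = √(250000² + 1194000²) ≈ 1.2199e+06, ∠N ≈ 78.17°
|D| = √(15² + 2388²) ≈ 2388, ∠D ≈ 89.64°
|L| = 1.2199e+06 / 2388 ≈ 510.85
Gain = 20 log₁₀(510.85) ≈ 54.17 dB

54.2 dB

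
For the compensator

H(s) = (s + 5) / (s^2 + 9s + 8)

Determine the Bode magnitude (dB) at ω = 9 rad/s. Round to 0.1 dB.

Substitute s = j9:
Numerator: (j9) + 5 = 5 + j9
Denominator: (j9)^2 + 9(j9) + 8 = -73 + j81
|N| = √(5² + 9²) ≈ 10.296, ∠N ≈ 60.95°
|D| = √(73² + 81²) ≈ 109.04, ∠D ≈ 132.03°
|H| = 10.296 / 109.04 ≈ 0.094424
Gain = 20 log₁₀(0.094424) ≈ -20.50 dB

-20.5 dB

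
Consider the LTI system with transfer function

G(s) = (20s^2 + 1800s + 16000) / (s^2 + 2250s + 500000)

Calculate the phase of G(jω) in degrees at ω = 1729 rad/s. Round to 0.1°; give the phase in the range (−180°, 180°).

Substitute s = j1729:
Numerator: 20(j1729)^2 + 1800(j1729) + 16000 = -59772820 + j3112200
Denominator: (j1729)^2 + 2250(j1729) + 500000 = -2489441 + j3890250
|N| = √(59772820² + 3112200²) ≈ 5.9854e+07, ∠N ≈ 177.02°
|D| = √(2489441² + 3890250²) ≈ 4.6186e+06, ∠D ≈ 122.62°
∠G = 177.02° − 122.62° = 54.40°

54.4°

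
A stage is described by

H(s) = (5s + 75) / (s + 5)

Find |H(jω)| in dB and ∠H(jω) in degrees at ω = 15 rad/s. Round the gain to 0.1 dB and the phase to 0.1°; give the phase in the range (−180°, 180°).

16.5 dB, -26.6°

Substitute s = j15:
Numerator: 5(j15) + 75 = 75 + j75
Denominator: (j15) + 5 = 5 + j15
|N| = √(75² + 75²) ≈ 106.07, ∠N ≈ 45.00°
|D| = √(5² + 15²) ≈ 15.811, ∠D ≈ 71.57°
|H| = 106.07 / 15.811 ≈ 6.7086
Gain = 20 log₁₀(6.7086) ≈ 16.53 dB
∠H = 45.00° − 71.57° = -26.57°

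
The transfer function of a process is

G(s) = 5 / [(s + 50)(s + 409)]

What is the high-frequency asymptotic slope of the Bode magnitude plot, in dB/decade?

Each pole contributes −20 dB/decade at high frequency; each zero contributes +20 dB/decade.
Net: 0 zero(s) − 2 pole(s) → -40 dB/decade.

-40 dB/decade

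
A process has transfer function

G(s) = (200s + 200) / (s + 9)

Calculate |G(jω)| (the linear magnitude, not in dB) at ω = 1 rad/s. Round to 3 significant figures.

Substitute s = j1:
Numerator: 200(j1) + 200 = 200 + j200
Denominator: (j1) + 9 = 9 + j1
|N| = √(200² + 200²) ≈ 282.84, ∠N ≈ 45.00°
|D| = √(9² + 1²) ≈ 9.0554, ∠D ≈ 6.34°
|G| = 282.84 / 9.0554 ≈ 31.234

31.2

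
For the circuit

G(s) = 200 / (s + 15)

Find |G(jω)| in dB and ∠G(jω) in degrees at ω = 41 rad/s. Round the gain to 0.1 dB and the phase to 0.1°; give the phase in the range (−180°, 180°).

13.2 dB, -69.9°

At s = jω = j41:
pole (s+15): 15 + j41 → |·| = √(15²+41²) = √1906 ≈ 43.658, ∠ = arctan(41/15) ≈ 69.90°
|G| = 200 / 43.658 ≈ 4.5811
Gain = 20 log₁₀(4.5811) ≈ 13.22 dB
∠G = 0.00° − 69.90° = -69.90°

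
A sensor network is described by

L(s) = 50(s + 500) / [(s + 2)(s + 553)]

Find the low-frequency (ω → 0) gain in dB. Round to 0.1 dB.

L(0) = 50·500 / (2·553) ≈ 22.604
20 log₁₀(22.604) ≈ 27.08 dB

27.1 dB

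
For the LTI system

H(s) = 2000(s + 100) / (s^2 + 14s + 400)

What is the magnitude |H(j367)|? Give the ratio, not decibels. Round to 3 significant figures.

5.66

At s = jω = j367:
zero (s+100): 100 + j367 → |·| = √(100²+367²) = √144689 ≈ 380.38, ∠ = arctan(367/100) ≈ 74.76°
quadratic: (j367)² + 14·j367 + 400 = -134289 + j5138 → |·| ≈ 1.3439e+05, ∠ ≈ 177.81°
|H| = 2000 · 380.38 / 1.3439e+05 ≈ 5.6608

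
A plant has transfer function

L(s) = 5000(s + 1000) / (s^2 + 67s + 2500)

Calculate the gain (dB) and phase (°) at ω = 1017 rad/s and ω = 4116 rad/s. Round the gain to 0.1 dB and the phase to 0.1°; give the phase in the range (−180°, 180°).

ω = 1017: 16.8 dB, -130.7°; ω = 4116: 1.9 dB, -102.7°

At s = jω = j1017:
zero (s+1000): 1000 + j1017 → |·| = √(1000²+1017²) = √2034289 ≈ 1426.3, ∠ = arctan(1017/1000) ≈ 45.48°
quadratic: (j1017)² + 67·j1017 + 2500 = -1031789 + j68139 → |·| ≈ 1.034e+06, ∠ ≈ 176.22°
|L| = 5000 · 1426.3 / 1.034e+06 ≈ 6.897
Gain = 20 log₁₀(6.897) ≈ 16.77 dB
∠L = 45.48° − 176.22° = -130.74°

At s = jω = j4116:
zero (s+1000): 1000 + j4116 → |·| = √(1000²+4116²) = √17941456 ≈ 4235.7, ∠ = arctan(4116/1000) ≈ 76.34°
quadratic: (j4116)² + 67·j4116 + 2500 = -16938956 + j275772 → |·| ≈ 1.6941e+07, ∠ ≈ 179.07°
|L| = 5000 · 4235.7 / 1.6941e+07 ≈ 1.2501
Gain = 20 log₁₀(1.2501) ≈ 1.94 dB
∠L = 76.34° − 179.07° = -102.73°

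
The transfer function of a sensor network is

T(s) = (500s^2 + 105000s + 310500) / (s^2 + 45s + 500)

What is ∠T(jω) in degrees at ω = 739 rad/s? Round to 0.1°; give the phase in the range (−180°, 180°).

Substitute s = j739:
Numerator: 500(j739)^2 + 105000(j739) + 310500 = -272750000 + j77595000
Denominator: (j739)^2 + 45(j739) + 500 = -545621 + j33255
|N| = √(272750000² + 77595000²) ≈ 2.8357e+08, ∠N ≈ 164.12°
|D| = √(545621² + 33255²) ≈ 5.4663e+05, ∠D ≈ 176.51°
∠T = 164.12° − 176.51° = -12.39°

-12.4°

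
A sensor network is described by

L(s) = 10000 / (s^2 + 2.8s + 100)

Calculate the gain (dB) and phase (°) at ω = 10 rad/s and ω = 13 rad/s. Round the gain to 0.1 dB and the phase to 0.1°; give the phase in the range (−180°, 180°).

At s = jω = j10:
quadratic: (j10)² + 2.8·j10 + 100 = 0 + j28 → |·| ≈ 28, ∠ ≈ 90.00°
|L| = 10000 / 28 ≈ 357.14
Gain = 20 log₁₀(357.14) ≈ 51.06 dB
∠L = 0.00° − 90.00° = -90.00°

At s = jω = j13:
quadratic: (j13)² + 2.8·j13 + 100 = -69 + j36.4 → |·| ≈ 78.013, ∠ ≈ 152.19°
|L| = 10000 / 78.013 ≈ 128.18
Gain = 20 log₁₀(128.18) ≈ 42.16 dB
∠L = 0.00° − 152.19° = -152.19°

ω = 10: 51.1 dB, -90.0°; ω = 13: 42.2 dB, -152.2°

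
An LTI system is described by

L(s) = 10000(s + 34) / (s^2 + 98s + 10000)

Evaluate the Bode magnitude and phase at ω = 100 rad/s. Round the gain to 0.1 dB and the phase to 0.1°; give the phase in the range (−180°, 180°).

At s = jω = j100:
zero (s+34): 34 + j100 → |·| = √(34²+100²) = √11156 ≈ 105.62, ∠ = arctan(100/34) ≈ 71.22°
quadratic: (j100)² + 98·j100 + 10000 = 0 + j9800 → |·| ≈ 9800, ∠ ≈ 90.00°
|L| = 10000 · 105.62 / 9800 ≈ 107.78
Gain = 20 log₁₀(107.78) ≈ 40.65 dB
∠L = 71.22° − 90.00° = -18.78°

40.7 dB, -18.8°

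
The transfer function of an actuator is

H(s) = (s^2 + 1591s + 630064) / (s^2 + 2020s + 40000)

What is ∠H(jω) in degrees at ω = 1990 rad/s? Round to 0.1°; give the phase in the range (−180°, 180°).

Substitute s = j1990:
Numerator: (j1990)^2 + 1591(j1990) + 630064 = -3330036 + j3166090
Denominator: (j1990)^2 + 2020(j1990) + 40000 = -3920100 + j4019800
|N| = √(3330036² + 3166090²) ≈ 4.5949e+06, ∠N ≈ 136.45°
|D| = √(3920100² + 4019800²) ≈ 5.6148e+06, ∠D ≈ 134.28°
∠H = 136.45° − 134.28° = 2.17°

2.2°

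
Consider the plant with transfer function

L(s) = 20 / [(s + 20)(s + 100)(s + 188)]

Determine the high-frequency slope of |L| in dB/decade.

-60 dB/decade

Each pole contributes −20 dB/decade at high frequency; each zero contributes +20 dB/decade.
Net: 0 zero(s) − 3 pole(s) → -60 dB/decade.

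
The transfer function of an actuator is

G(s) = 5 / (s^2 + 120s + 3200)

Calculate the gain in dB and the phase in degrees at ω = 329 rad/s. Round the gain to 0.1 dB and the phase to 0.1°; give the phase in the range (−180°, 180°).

Substitute s = j329:
Numerator: 5 = 5 + j0
Denominator: (j329)^2 + 120(j329) + 3200 = -105041 + j39480
|N| = √(5² + 0²) ≈ 5, ∠N ≈ 0.00°
|D| = √(105041² + 39480²) ≈ 1.1222e+05, ∠D ≈ 159.40°
|G| = 5 / 1.1222e+05 ≈ 4.4555e-05
Gain = 20 log₁₀(4.4555e-05) ≈ -87.02 dB
∠G = 0.00° − 159.40° = -159.40°

-87.0 dB, -159.4°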